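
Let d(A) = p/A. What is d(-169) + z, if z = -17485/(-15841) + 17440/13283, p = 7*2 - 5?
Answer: 84046185828/35560304507 ≈ 2.3635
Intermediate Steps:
p = 9 (p = 14 - 5 = 9)
z = 508520295/210416003 (z = -17485*(-1/15841) + 17440*(1/13283) = 17485/15841 + 17440/13283 = 508520295/210416003 ≈ 2.4167)
d(A) = 9/A
d(-169) + z = 9/(-169) + 508520295/210416003 = 9*(-1/169) + 508520295/210416003 = -9/169 + 508520295/210416003 = 84046185828/35560304507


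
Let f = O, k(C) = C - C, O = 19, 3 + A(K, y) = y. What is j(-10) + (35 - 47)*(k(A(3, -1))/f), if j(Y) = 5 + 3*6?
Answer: 23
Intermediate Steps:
A(K, y) = -3 + y
k(C) = 0
f = 19
j(Y) = 23 (j(Y) = 5 + 18 = 23)
j(-10) + (35 - 47)*(k(A(3, -1))/f) = 23 + (35 - 47)*(0/19) = 23 - 0/19 = 23 - 12*0 = 23 + 0 = 23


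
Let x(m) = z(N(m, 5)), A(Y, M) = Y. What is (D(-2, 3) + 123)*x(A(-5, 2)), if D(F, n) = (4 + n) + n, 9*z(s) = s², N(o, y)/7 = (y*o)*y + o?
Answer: 110137300/9 ≈ 1.2237e+7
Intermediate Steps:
N(o, y) = 7*o + 7*o*y² (N(o, y) = 7*((y*o)*y + o) = 7*((o*y)*y + o) = 7*(o*y² + o) = 7*(o + o*y²) = 7*o + 7*o*y²)
z(s) = s²/9
D(F, n) = 4 + 2*n
x(m) = 33124*m²/9 (x(m) = (7*m*(1 + 5²))²/9 = (7*m*(1 + 25))²/9 = (7*m*26)²/9 = (182*m)²/9 = (33124*m²)/9 = 33124*m²/9)
(D(-2, 3) + 123)*x(A(-5, 2)) = ((4 + 2*3) + 123)*((33124/9)*(-5)²) = ((4 + 6) + 123)*((33124/9)*25) = (10 + 123)*(828100/9) = 133*(828100/9) = 110137300/9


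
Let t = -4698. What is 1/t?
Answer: -1/4698 ≈ -0.00021286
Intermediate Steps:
1/t = 1/(-4698) = -1/4698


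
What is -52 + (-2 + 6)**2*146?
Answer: 2284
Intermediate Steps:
-52 + (-2 + 6)**2*146 = -52 + 4**2*146 = -52 + 16*146 = -52 + 2336 = 2284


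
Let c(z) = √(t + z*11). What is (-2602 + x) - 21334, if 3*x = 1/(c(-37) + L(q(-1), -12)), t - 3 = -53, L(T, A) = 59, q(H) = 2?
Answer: (-71808*√457 + 4236671*I)/(3*(√457 - 59*I)) ≈ -23936.0 - 0.001812*I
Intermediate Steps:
t = -50 (t = 3 - 53 = -50)
c(z) = √(-50 + 11*z) (c(z) = √(-50 + z*11) = √(-50 + 11*z))
x = 1/(3*(59 + I*√457)) (x = 1/(3*(√(-50 + 11*(-37)) + 59)) = 1/(3*(√(-50 - 407) + 59)) = 1/(3*(√(-457) + 59)) = 1/(3*(I*√457 + 59)) = 1/(3*(59 + I*√457)) ≈ 0.0049941 - 0.0018095*I)
(-2602 + x) - 21334 = (-2602 + (59/11814 - I*√457/11814)) - 21334 = (-30739969/11814 - I*√457/11814) - 21334 = -282779845/11814 - I*√457/11814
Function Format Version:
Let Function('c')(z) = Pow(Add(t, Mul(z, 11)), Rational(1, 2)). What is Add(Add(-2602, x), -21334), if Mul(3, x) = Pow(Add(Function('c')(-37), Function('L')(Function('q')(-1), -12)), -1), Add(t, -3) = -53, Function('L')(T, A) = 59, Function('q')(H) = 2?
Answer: Mul(Rational(1, 3), Pow(Add(Pow(457, Rational(1, 2)), Mul(-59, I)), -1), Add(Mul(-71808, Pow(457, Rational(1, 2))), Mul(4236671, I))) ≈ Add(-23936., Mul(-0.0018120, I))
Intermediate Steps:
t = -50 (t = Add(3, -53) = -50)
Function('c')(z) = Pow(Add(-50, Mul(11, z)), Rational(1, 2)) (Function('c')(z) = Pow(Add(-50, Mul(z, 11)), Rational(1, 2)) = Pow(Add(-50, Mul(11, z)), Rational(1, 2)))
x = Mul(Rational(1, 3), Pow(Add(59, Mul(I, Pow(457, Rational(1, 2)))), -1)) (x = Mul(Rational(1, 3), Pow(Add(Pow(Add(-50, Mul(11, -37)), Rational(1, 2)), 59), -1)) = Mul(Rational(1, 3), Pow(Add(Pow(Add(-50, -407), Rational(1, 2)), 59), -1)) = Mul(Rational(1, 3), Pow(Add(Pow(-457, Rational(1, 2)), 59), -1)) = Mul(Rational(1, 3), Pow(Add(Mul(I, Pow(457, Rational(1, 2))), 59), -1)) = Mul(Rational(1, 3), Pow(Add(59, Mul(I, Pow(457, Rational(1, 2)))), -1)) ≈ Add(0.0049941, Mul(-0.0018095, I)))
Add(Add(-2602, x), -21334) = Add(Add(-2602, Add(Rational(59, 11814), Mul(Rational(-1, 11814), I, Pow(457, Rational(1, 2))))), -21334) = Add(Add(Rational(-30739969, 11814), Mul(Rational(-1, 11814), I, Pow(457, Rational(1, 2)))), -21334) = Add(Rational(-282779845, 11814), Mul(Rational(-1, 11814), I, Pow(457, Rational(1, 2))))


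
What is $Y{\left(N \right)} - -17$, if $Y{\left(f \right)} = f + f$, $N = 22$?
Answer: $61$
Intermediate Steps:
$Y{\left(f \right)} = 2 f$
$Y{\left(N \right)} - -17 = 2 \cdot 22 - -17 = 44 + 17 = 61$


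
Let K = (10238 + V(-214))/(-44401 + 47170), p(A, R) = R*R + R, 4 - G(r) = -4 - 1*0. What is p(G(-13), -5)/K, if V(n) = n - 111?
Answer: 55380/9913 ≈ 5.5866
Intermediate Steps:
V(n) = -111 + n
G(r) = 8 (G(r) = 4 - (-4 - 1*0) = 4 - (-4 + 0) = 4 - 1*(-4) = 4 + 4 = 8)
p(A, R) = R + R**2 (p(A, R) = R**2 + R = R + R**2)
K = 9913/2769 (K = (10238 + (-111 - 214))/(-44401 + 47170) = (10238 - 325)/2769 = 9913*(1/2769) = 9913/2769 ≈ 3.5800)
p(G(-13), -5)/K = (-5*(1 - 5))/(9913/2769) = -5*(-4)*(2769/9913) = 20*(2769/9913) = 55380/9913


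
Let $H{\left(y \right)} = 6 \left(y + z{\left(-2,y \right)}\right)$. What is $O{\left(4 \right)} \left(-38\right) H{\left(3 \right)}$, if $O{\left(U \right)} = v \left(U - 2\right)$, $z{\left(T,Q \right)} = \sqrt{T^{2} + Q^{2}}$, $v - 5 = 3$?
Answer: $-10944 - 3648 \sqrt{13} \approx -24097.0$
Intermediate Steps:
$v = 8$ ($v = 5 + 3 = 8$)
$z{\left(T,Q \right)} = \sqrt{Q^{2} + T^{2}}$
$O{\left(U \right)} = -16 + 8 U$ ($O{\left(U \right)} = 8 \left(U - 2\right) = 8 \left(-2 + U\right) = -16 + 8 U$)
$H{\left(y \right)} = 6 y + 6 \sqrt{4 + y^{2}}$ ($H{\left(y \right)} = 6 \left(y + \sqrt{y^{2} + \left(-2\right)^{2}}\right) = 6 \left(y + \sqrt{y^{2} + 4}\right) = 6 \left(y + \sqrt{4 + y^{2}}\right) = 6 y + 6 \sqrt{4 + y^{2}}$)
$O{\left(4 \right)} \left(-38\right) H{\left(3 \right)} = \left(-16 + 8 \cdot 4\right) \left(-38\right) \left(6 \cdot 3 + 6 \sqrt{4 + 3^{2}}\right) = \left(-16 + 32\right) \left(-38\right) \left(18 + 6 \sqrt{4 + 9}\right) = 16 \left(-38\right) \left(18 + 6 \sqrt{13}\right) = - 608 \left(18 + 6 \sqrt{13}\right) = -10944 - 3648 \sqrt{13}$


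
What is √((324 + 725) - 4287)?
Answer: I*√3238 ≈ 56.903*I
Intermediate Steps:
√((324 + 725) - 4287) = √(1049 - 4287) = √(-3238) = I*√3238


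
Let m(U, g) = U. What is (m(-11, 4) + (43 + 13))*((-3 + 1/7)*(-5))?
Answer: 4500/7 ≈ 642.86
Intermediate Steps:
(m(-11, 4) + (43 + 13))*((-3 + 1/7)*(-5)) = (-11 + (43 + 13))*((-3 + 1/7)*(-5)) = (-11 + 56)*((-3 + 1*(⅐))*(-5)) = 45*((-3 + ⅐)*(-5)) = 45*(-20/7*(-5)) = 45*(100/7) = 4500/7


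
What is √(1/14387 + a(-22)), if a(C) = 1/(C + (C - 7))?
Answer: 32*I*√10272318/733737 ≈ 0.13978*I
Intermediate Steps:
a(C) = 1/(-7 + 2*C) (a(C) = 1/(C + (-7 + C)) = 1/(-7 + 2*C))
√(1/14387 + a(-22)) = √(1/14387 + 1/(-7 + 2*(-22))) = √(1/14387 + 1/(-7 - 44)) = √(1/14387 + 1/(-51)) = √(1/14387 - 1/51) = √(-14336/733737) = 32*I*√10272318/733737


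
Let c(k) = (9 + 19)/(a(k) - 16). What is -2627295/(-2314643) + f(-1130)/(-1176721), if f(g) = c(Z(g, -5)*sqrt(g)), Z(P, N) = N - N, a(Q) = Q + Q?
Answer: 1766627000183/1556393728916 ≈ 1.1351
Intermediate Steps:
a(Q) = 2*Q
Z(P, N) = 0
c(k) = 28/(-16 + 2*k) (c(k) = (9 + 19)/(2*k - 16) = 28/(-16 + 2*k))
f(g) = -7/4 (f(g) = 14/(-8 + 0*sqrt(g)) = 14/(-8 + 0) = 14/(-8) = 14*(-1/8) = -7/4)
-2627295/(-2314643) + f(-1130)/(-1176721) = -2627295/(-2314643) - 7/4/(-1176721) = -2627295*(-1/2314643) - 7/4*(-1/1176721) = 2627295/2314643 + 1/672412 = 1766627000183/1556393728916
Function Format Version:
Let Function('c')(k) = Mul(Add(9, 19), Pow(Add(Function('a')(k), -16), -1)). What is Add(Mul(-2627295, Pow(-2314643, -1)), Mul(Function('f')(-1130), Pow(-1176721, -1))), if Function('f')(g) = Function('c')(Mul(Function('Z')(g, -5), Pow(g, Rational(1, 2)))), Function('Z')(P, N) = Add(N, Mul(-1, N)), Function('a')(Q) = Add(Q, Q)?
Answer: Rational(1766627000183, 1556393728916) ≈ 1.1351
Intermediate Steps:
Function('a')(Q) = Mul(2, Q)
Function('Z')(P, N) = 0
Function('c')(k) = Mul(28, Pow(Add(-16, Mul(2, k)), -1)) (Function('c')(k) = Mul(Add(9, 19), Pow(Add(Mul(2, k), -16), -1)) = Mul(28, Pow(Add(-16, Mul(2, k)), -1)))
Function('f')(g) = Rational(-7, 4) (Function('f')(g) = Mul(14, Pow(Add(-8, Mul(0, Pow(g, Rational(1, 2)))), -1)) = Mul(14, Pow(Add(-8, 0), -1)) = Mul(14, Pow(-8, -1)) = Mul(14, Rational(-1, 8)) = Rational(-7, 4))
Add(Mul(-2627295, Pow(-2314643, -1)), Mul(Function('f')(-1130), Pow(-1176721, -1))) = Add(Mul(-2627295, Pow(-2314643, -1)), Mul(Rational(-7, 4), Pow(-1176721, -1))) = Add(Mul(-2627295, Rational(-1, 2314643)), Mul(Rational(-7, 4), Rational(-1, 1176721))) = Add(Rational(2627295, 2314643), Rational(1, 672412)) = Rational(1766627000183, 1556393728916)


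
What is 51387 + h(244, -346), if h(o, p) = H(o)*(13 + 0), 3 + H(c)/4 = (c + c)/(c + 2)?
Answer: 6314101/123 ≈ 51334.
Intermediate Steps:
H(c) = -12 + 8*c/(2 + c) (H(c) = -12 + 4*((c + c)/(c + 2)) = -12 + 4*((2*c)/(2 + c)) = -12 + 4*(2*c/(2 + c)) = -12 + 8*c/(2 + c))
h(o, p) = 52*(-6 - o)/(2 + o) (h(o, p) = (4*(-6 - o)/(2 + o))*(13 + 0) = (4*(-6 - o)/(2 + o))*13 = 52*(-6 - o)/(2 + o))
51387 + h(244, -346) = 51387 + 52*(-6 - 1*244)/(2 + 244) = 51387 + 52*(-6 - 244)/246 = 51387 + 52*(1/246)*(-250) = 51387 - 6500/123 = 6314101/123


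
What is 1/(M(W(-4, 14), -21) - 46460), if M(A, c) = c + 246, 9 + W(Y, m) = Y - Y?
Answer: -1/46235 ≈ -2.1629e-5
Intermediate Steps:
W(Y, m) = -9 (W(Y, m) = -9 + (Y - Y) = -9 + 0 = -9)
M(A, c) = 246 + c
1/(M(W(-4, 14), -21) - 46460) = 1/((246 - 21) - 46460) = 1/(225 - 46460) = 1/(-46235) = -1/46235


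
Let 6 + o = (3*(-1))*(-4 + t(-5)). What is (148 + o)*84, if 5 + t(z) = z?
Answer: 15456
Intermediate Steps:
t(z) = -5 + z
o = 36 (o = -6 + (3*(-1))*(-4 + (-5 - 5)) = -6 - 3*(-4 - 10) = -6 - 3*(-14) = -6 + 42 = 36)
(148 + o)*84 = (148 + 36)*84 = 184*84 = 15456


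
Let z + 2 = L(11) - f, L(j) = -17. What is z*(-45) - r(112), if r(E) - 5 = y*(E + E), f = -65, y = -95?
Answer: 19205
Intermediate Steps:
z = 46 (z = -2 + (-17 - 1*(-65)) = -2 + (-17 + 65) = -2 + 48 = 46)
r(E) = 5 - 190*E (r(E) = 5 - 95*(E + E) = 5 - 190*E)
z*(-45) - r(112) = 46*(-45) - (5 - 190*112) = -2070 - (5 - 21280) = -2070 - 1*(-21275) = -2070 + 21275 = 19205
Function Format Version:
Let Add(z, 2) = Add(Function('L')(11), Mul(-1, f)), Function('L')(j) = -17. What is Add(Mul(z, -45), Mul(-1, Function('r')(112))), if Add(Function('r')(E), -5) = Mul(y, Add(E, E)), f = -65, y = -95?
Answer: 19205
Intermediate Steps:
z = 46 (z = Add(-2, Add(-17, Mul(-1, -65))) = Add(-2, Add(-17, 65)) = Add(-2, 48) = 46)
Function('r')(E) = Add(5, Mul(-190, E)) (Function('r')(E) = Add(5, Mul(-95, Add(E, E))) = Add(5, Mul(-95, Mul(2, E))) = Add(5, Mul(-190, E)))
Add(Mul(z, -45), Mul(-1, Function('r')(112))) = Add(Mul(46, -45), Mul(-1, Add(5, Mul(-190, 112)))) = Add(-2070, Mul(-1, Add(5, -21280))) = Add(-2070, Mul(-1, -21275)) = Add(-2070, 21275) = 19205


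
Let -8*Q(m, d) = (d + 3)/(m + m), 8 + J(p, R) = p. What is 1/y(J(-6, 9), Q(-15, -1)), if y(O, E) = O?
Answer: -1/14 ≈ -0.071429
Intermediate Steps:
J(p, R) = -8 + p
Q(m, d) = -(3 + d)/(16*m) (Q(m, d) = -(d + 3)/(8*(m + m)) = -(3 + d)/(8*(2*m)) = -(3 + d)*1/(2*m)/8 = -(3 + d)/(16*m))
1/y(J(-6, 9), Q(-15, -1)) = 1/(-8 - 6) = 1/(-14) = -1/14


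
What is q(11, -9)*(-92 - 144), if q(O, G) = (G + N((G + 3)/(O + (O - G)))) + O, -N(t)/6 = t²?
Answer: -402616/961 ≈ -418.96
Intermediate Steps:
N(t) = -6*t²
q(O, G) = G + O - 6*(3 + G)²/(-G + 2*O)² (q(O, G) = (G - 6*(G + 3)²/(O + (O - G))²) + O = (G - 6*(3 + G)²/(-G + 2*O)²) + O = G + O - 6*(3 + G)²/(-G + 2*O)²)
q(11, -9)*(-92 - 144) = (-9 + 11 - 6*(3 - 9)²/(-9 - 2*11)²)*(-92 - 144) = (-9 + 11 - 6*(-6)²/(-9 - 22)²)*(-236) = (-9 + 11 - 6*36/(-31)²)*(-236) = (-9 + 11 - 6*36*1/961)*(-236) = (-9 + 11 - 216/961)*(-236) = (1706/961)*(-236) = -402616/961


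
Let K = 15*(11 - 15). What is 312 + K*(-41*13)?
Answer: 32292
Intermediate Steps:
K = -60 (K = 15*(-4) = -60)
312 + K*(-41*13) = 312 - (-2460)*13 = 312 - 60*(-533) = 312 + 31980 = 32292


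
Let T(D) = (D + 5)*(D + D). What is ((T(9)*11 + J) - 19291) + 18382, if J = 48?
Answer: 1911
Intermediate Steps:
T(D) = 2*D*(5 + D) (T(D) = (5 + D)*(2*D) = 2*D*(5 + D))
((T(9)*11 + J) - 19291) + 18382 = (((2*9*(5 + 9))*11 + 48) - 19291) + 18382 = (((2*9*14)*11 + 48) - 19291) + 18382 = ((252*11 + 48) - 19291) + 18382 = ((2772 + 48) - 19291) + 18382 = (2820 - 19291) + 18382 = -16471 + 18382 = 1911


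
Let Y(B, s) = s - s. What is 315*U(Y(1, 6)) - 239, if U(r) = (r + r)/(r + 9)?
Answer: -239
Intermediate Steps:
Y(B, s) = 0
U(r) = 2*r/(9 + r) (U(r) = (2*r)/(9 + r) = 2*r/(9 + r))
315*U(Y(1, 6)) - 239 = 315*(2*0/(9 + 0)) - 239 = 315*(2*0/9) - 239 = 315*(2*0*(⅑)) - 239 = 315*0 - 239 = 0 - 239 = -239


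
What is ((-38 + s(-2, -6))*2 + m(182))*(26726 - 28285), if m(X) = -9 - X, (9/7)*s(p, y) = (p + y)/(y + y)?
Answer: 11195179/27 ≈ 4.1464e+5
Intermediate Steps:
s(p, y) = 7*(p + y)/(18*y) (s(p, y) = 7*((p + y)/(y + y))/9 = 7*((p + y)/((2*y)))/9 = 7*((p + y)*(1/(2*y)))/9 = 7*((p + y)/(2*y))/9 = 7*(p + y)/(18*y))
((-38 + s(-2, -6))*2 + m(182))*(26726 - 28285) = ((-38 + (7/18)*(-2 - 6)/(-6))*2 + (-9 - 1*182))*(26726 - 28285) = ((-38 + (7/18)*(-⅙)*(-8))*2 + (-9 - 182))*(-1559) = ((-38 + 14/27)*2 - 191)*(-1559) = (-1012/27*2 - 191)*(-1559) = (-2024/27 - 191)*(-1559) = -7181/27*(-1559) = 11195179/27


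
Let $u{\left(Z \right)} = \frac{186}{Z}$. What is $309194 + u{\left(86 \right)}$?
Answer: $\frac{13295435}{43} \approx 3.092 \cdot 10^{5}$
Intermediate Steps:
$309194 + u{\left(86 \right)} = 309194 + \frac{186}{86} = 309194 + 186 \cdot \frac{1}{86} = 309194 + \frac{93}{43} = \frac{13295435}{43}$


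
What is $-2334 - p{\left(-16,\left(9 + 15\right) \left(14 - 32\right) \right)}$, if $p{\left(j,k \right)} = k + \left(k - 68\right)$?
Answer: $-1402$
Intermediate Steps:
$p{\left(j,k \right)} = -68 + 2 k$ ($p{\left(j,k \right)} = k + \left(-68 + k\right) = -68 + 2 k$)
$-2334 - p{\left(-16,\left(9 + 15\right) \left(14 - 32\right) \right)} = -2334 - \left(-68 + 2 \left(9 + 15\right) \left(14 - 32\right)\right) = -2334 - \left(-68 + 2 \cdot 24 \left(-18\right)\right) = -2334 - \left(-68 + 2 \left(-432\right)\right) = -2334 - \left(-68 - 864\right) = -2334 - -932 = -2334 + 932 = -1402$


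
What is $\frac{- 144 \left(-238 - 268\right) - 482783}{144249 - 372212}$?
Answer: $\frac{409919}{227963} \approx 1.7982$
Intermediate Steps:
$\frac{- 144 \left(-238 - 268\right) - 482783}{144249 - 372212} = \frac{\left(-144\right) \left(-506\right) - 482783}{-227963} = \left(72864 - 482783\right) \left(- \frac{1}{227963}\right) = \left(-409919\right) \left(- \frac{1}{227963}\right) = \frac{409919}{227963}$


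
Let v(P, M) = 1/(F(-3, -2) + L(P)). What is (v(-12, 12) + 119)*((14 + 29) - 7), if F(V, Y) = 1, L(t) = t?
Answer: 47088/11 ≈ 4280.7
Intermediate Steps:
v(P, M) = 1/(1 + P)
(v(-12, 12) + 119)*((14 + 29) - 7) = (1/(1 - 12) + 119)*((14 + 29) - 7) = (1/(-11) + 119)*(43 - 7) = (-1/11 + 119)*36 = (1308/11)*36 = 47088/11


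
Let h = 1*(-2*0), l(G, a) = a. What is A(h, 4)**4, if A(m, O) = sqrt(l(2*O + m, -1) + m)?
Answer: 1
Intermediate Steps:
h = 0 (h = 1*0 = 0)
A(m, O) = sqrt(-1 + m)
A(h, 4)**4 = (sqrt(-1 + 0))**4 = (sqrt(-1))**4 = I**4 = 1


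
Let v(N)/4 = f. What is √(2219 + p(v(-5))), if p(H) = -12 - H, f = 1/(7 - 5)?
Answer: 21*√5 ≈ 46.957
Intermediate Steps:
f = ½ (f = 1/2 = ½ ≈ 0.50000)
v(N) = 2 (v(N) = 4*(½) = 2)
√(2219 + p(v(-5))) = √(2219 + (-12 - 1*2)) = √(2219 + (-12 - 2)) = √(2219 - 14) = √2205 = 21*√5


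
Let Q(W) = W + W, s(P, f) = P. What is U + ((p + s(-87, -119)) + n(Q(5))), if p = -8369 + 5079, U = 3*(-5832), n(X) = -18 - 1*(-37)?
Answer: -20854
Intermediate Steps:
Q(W) = 2*W
n(X) = 19 (n(X) = -18 + 37 = 19)
U = -17496
p = -3290
U + ((p + s(-87, -119)) + n(Q(5))) = -17496 + ((-3290 - 87) + 19) = -17496 + (-3377 + 19) = -17496 - 3358 = -20854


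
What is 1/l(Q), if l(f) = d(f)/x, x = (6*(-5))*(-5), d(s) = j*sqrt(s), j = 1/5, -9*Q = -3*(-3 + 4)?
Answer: 750*sqrt(3) ≈ 1299.0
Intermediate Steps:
Q = 1/3 (Q = -(-1)*(-3 + 4)/3 = -(-1)/3 = -1/9*(-3) = 1/3 ≈ 0.33333)
j = 1/5 ≈ 0.20000
d(s) = sqrt(s)/5
x = 150 (x = -30*(-5) = 150)
l(f) = sqrt(f)/750 (l(f) = (sqrt(f)/5)/150 = (sqrt(f)/5)*(1/150) = sqrt(f)/750)
1/l(Q) = 1/(sqrt(1/3)/750) = 1/((sqrt(3)/3)/750) = 1/(sqrt(3)/2250) = 750*sqrt(3)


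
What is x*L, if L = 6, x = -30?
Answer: -180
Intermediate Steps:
x*L = -30*6 = -180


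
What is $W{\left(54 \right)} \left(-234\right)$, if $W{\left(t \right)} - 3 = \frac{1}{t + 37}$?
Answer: $- \frac{4932}{7} \approx -704.57$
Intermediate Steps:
$W{\left(t \right)} = 3 + \frac{1}{37 + t}$ ($W{\left(t \right)} = 3 + \frac{1}{t + 37} = 3 + \frac{1}{37 + t}$)
$W{\left(54 \right)} \left(-234\right) = \frac{112 + 3 \cdot 54}{37 + 54} \left(-234\right) = \frac{112 + 162}{91} \left(-234\right) = \frac{1}{91} \cdot 274 \left(-234\right) = \frac{274}{91} \left(-234\right) = - \frac{4932}{7}$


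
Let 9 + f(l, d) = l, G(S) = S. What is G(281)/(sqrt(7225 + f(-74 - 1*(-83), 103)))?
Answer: 281/85 ≈ 3.3059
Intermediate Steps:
f(l, d) = -9 + l
G(281)/(sqrt(7225 + f(-74 - 1*(-83), 103))) = 281/(sqrt(7225 + (-9 + (-74 - 1*(-83))))) = 281/(sqrt(7225 + (-9 + (-74 + 83)))) = 281/(sqrt(7225 + (-9 + 9))) = 281/(sqrt(7225 + 0)) = 281/(sqrt(7225)) = 281/85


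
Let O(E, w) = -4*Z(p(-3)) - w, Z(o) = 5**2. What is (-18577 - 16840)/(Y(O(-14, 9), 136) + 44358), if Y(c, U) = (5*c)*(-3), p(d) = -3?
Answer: -35417/45993 ≈ -0.77005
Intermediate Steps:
Z(o) = 25
O(E, w) = -100 - w (O(E, w) = -4*25 - w = -100 - w)
Y(c, U) = -15*c
(-18577 - 16840)/(Y(O(-14, 9), 136) + 44358) = (-18577 - 16840)/(-15*(-100 - 1*9) + 44358) = -35417/(-15*(-100 - 9) + 44358) = -35417/(-15*(-109) + 44358) = -35417/(1635 + 44358) = -35417/45993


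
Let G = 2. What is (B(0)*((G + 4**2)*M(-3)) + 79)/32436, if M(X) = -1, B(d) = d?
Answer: 79/32436 ≈ 0.0024356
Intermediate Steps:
(B(0)*((G + 4**2)*M(-3)) + 79)/32436 = (0*((2 + 4**2)*(-1)) + 79)/32436 = (0*((2 + 16)*(-1)) + 79)*(1/32436) = (0*(18*(-1)) + 79)*(1/32436) = (0*(-18) + 79)*(1/32436) = (0 + 79)*(1/32436) = 79*(1/32436) = 79/32436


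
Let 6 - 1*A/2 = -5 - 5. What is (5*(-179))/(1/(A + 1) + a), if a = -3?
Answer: 29535/98 ≈ 301.38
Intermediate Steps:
A = 32 (A = 12 - 2*(-5 - 5) = 12 - 2*(-10) = 12 + 20 = 32)
(5*(-179))/(1/(A + 1) + a) = (5*(-179))/(1/(32 + 1) - 3) = -895/(1/33 - 3) = -895/(-98/33) = -33/98*(-895) = 29535/98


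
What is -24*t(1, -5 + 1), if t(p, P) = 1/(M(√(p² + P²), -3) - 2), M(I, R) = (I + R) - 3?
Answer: 192/47 + 24*√17/47 ≈ 6.1905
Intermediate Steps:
M(I, R) = -3 + I + R
t(p, P) = 1/(-8 + √(P² + p²)) (t(p, P) = 1/((-3 + √(p² + P²) - 3) - 2) = 1/((-3 + √(P² + p²) - 3) - 2) = 1/((-6 + √(P² + p²)) - 2) = 1/(-8 + √(P² + p²)))
-24*t(1, -5 + 1) = -24/(-8 + √((-5 + 1)² + 1²)) = -24/(-8 + √((-4)² + 1)) = -24/(-8 + √(16 + 1)) = -24/(-8 + √17)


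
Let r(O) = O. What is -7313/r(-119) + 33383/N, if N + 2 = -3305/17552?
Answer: -9920826641/652953 ≈ -15194.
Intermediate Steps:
N = -38409/17552 (N = -2 - 3305/17552 = -38409/17552 ≈ -2.1883)
-7313/r(-119) + 33383/N = -7313/(-119) + 33383/(-38409/17552) = -7313*(-1/119) + 33383*(-17552/38409) = 7313/119 - 83705488/5487 = -9920826641/652953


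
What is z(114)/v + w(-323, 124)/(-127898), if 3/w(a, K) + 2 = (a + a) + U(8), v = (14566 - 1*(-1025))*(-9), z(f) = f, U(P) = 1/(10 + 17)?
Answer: -85024080767/104658119329230 ≈ -0.00081240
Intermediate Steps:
U(P) = 1/27
v = -140319 (v = (14566 + 1025)*(-9) = 15591*(-9) = -140319)
w(a, K) = 3/(-53/27 + 2*a) (w(a, K) = 3/(-2 + ((a + a) + 1/27)) = 3/(-2 + (2*a + 1/27)) = 3/(-2 + (1/27 + 2*a)) = 3/(-53/27 + 2*a))
z(114)/v + w(-323, 124)/(-127898) = 114/(-140319) + (81/(-53 + 54*(-323)))/(-127898) = 114*(-1/140319) + (81/(-53 - 17442))*(-1/127898) = -38/46773 + (81/(-17495))*(-1/127898) = -38/46773 + (81*(-1/17495))*(-1/127898) = -38/46773 - 81/17495*(-1/127898) = -38/46773 + 81/2237575510 = -85024080767/104658119329230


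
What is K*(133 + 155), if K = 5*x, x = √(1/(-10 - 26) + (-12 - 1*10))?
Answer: 240*I*√793 ≈ 6758.5*I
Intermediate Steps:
x = I*√793/6 (x = √(1/(-36) + (-12 - 10)) = √(-1/36 - 22) = √(-793/36) = I*√793/6 ≈ 4.6934*I)
K = 5*I*√793/6 (K = 5*(I*√793/6) = 5*I*√793/6 ≈ 23.467*I)
K*(133 + 155) = (5*I*√793/6)*(133 + 155) = (5*I*√793/6)*288 = 240*I*√793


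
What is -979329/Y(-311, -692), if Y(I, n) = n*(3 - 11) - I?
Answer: -326443/1949 ≈ -167.49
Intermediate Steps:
Y(I, n) = -I - 8*n (Y(I, n) = n*(-8) - I = -8*n - I = -I - 8*n)
-979329/Y(-311, -692) = -979329/(-1*(-311) - 8*(-692)) = -979329/(311 + 5536) = -979329/5847 = -979329*1/5847 = -326443/1949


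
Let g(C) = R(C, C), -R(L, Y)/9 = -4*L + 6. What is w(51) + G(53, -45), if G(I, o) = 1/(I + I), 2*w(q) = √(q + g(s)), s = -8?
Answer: 1/106 + I*√291/2 ≈ 0.009434 + 8.5294*I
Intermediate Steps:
R(L, Y) = -54 + 36*L (R(L, Y) = -9*(-4*L + 6) = -9*(6 - 4*L) = -54 + 36*L)
g(C) = -54 + 36*C
w(q) = √(-342 + q)/2 (w(q) = √(q + (-54 + 36*(-8)))/2 = √(q + (-54 - 288))/2 = √(q - 342)/2 = √(-342 + q)/2)
G(I, o) = 1/(2*I)
w(51) + G(53, -45) = √(-342 + 51)/2 + (½)/53 = √(-291)/2 + (½)*(1/53) = (I*√291)/2 + 1/106 = I*√291/2 + 1/106 = 1/106 + I*√291/2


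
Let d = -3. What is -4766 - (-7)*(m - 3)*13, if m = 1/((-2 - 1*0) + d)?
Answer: -25286/5 ≈ -5057.2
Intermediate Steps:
m = -1/5 (m = 1/((-2 - 1*0) - 3) = 1/((-2 + 0) - 3) = 1/(-2 - 3) = 1/(-5) = -1/5 ≈ -0.20000)
-4766 - (-7)*(m - 3)*13 = -4766 - (-7)*(-1/5 - 3)*13 = -4766 - (-7)*(-16)/5*13 = -4766 - 7*16/5*13 = -4766 - 112/5*13 = -4766 - 1456/5 = -25286/5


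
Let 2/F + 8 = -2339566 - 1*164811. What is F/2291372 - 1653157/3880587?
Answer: -1581100753877169619/3711443638553945190 ≈ -0.42601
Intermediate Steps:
F = -2/2504385 (F = 2/(-8 + (-2339566 - 1*164811)) = 2/(-8 + (-2339566 - 164811)) = 2/(-8 - 2504377) = 2/(-2504385) = 2*(-1/2504385) = -2/2504385 ≈ -7.9860e-7)
F/2291372 - 1653157/3880587 = -2/2504385/2291372 - 1653157/3880587 = -2/2504385*1/2291372 - 1653157*1/3880587 = -1/2869238833110 - 1653157/3880587 = -1581100753877169619/3711443638553945190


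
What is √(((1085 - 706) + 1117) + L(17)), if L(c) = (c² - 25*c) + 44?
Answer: 6*√39 ≈ 37.470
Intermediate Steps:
L(c) = 44 + c² - 25*c
√(((1085 - 706) + 1117) + L(17)) = √(((1085 - 706) + 1117) + (44 + 17² - 25*17)) = √((379 + 1117) + (44 + 289 - 425)) = √(1496 - 92) = √1404 = 6*√39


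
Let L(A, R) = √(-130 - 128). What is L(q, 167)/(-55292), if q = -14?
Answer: -I*√258/55292 ≈ -0.0002905*I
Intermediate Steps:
L(A, R) = I*√258 (L(A, R) = √(-258) = I*√258)
L(q, 167)/(-55292) = (I*√258)/(-55292) = (I*√258)*(-1/55292) = -I*√258/55292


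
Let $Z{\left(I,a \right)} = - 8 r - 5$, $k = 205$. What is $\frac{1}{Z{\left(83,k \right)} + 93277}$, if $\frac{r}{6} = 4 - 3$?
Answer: $\frac{1}{93224} \approx 1.0727 \cdot 10^{-5}$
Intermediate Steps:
$r = 6$ ($r = 6 \left(4 - 3\right) = 6 \cdot 1 = 6$)
$Z{\left(I,a \right)} = -53$ ($Z{\left(I,a \right)} = \left(-8\right) 6 - 5 = -48 - 5 = -53$)
$\frac{1}{Z{\left(83,k \right)} + 93277} = \frac{1}{-53 + 93277} = \frac{1}{93224}$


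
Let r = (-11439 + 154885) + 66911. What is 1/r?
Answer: 1/210357 ≈ 4.7538e-6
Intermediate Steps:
r = 210357 (r = 143446 + 66911 = 210357)
1/r = 1/210357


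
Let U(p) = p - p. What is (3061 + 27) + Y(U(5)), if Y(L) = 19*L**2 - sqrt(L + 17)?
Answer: 3088 - sqrt(17) ≈ 3083.9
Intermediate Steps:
U(p) = 0
Y(L) = -sqrt(17 + L) + 19*L**2 (Y(L) = 19*L**2 - sqrt(17 + L) = -sqrt(17 + L) + 19*L**2)
(3061 + 27) + Y(U(5)) = (3061 + 27) + (-sqrt(17 + 0) + 19*0**2) = 3088 + (-sqrt(17) + 19*0) = 3088 + (-sqrt(17) + 0) = 3088 - sqrt(17)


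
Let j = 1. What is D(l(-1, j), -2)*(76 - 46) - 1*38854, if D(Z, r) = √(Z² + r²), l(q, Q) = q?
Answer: -38854 + 30*√5 ≈ -38787.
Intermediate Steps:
D(l(-1, j), -2)*(76 - 46) - 1*38854 = √((-1)² + (-2)²)*(76 - 46) - 1*38854 = √(1 + 4)*30 - 38854 = √5*30 - 38854 = 30*√5 - 38854 = -38854 + 30*√5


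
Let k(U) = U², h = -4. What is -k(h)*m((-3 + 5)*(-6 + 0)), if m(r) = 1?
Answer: -16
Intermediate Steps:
-k(h)*m((-3 + 5)*(-6 + 0)) = -(-4)² = -16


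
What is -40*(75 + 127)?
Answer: -8080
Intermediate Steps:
-40*(75 + 127) = -40*202 = -8080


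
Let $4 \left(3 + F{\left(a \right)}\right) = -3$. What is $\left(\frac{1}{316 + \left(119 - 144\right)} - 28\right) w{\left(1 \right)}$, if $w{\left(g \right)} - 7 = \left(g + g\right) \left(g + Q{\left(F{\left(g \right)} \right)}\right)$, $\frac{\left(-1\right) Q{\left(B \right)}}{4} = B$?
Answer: $- \frac{105911}{97} \approx -1091.9$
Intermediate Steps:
$F{\left(a \right)} = - \frac{15}{4}$ ($F{\left(a \right)} = -3 + \frac{1}{4} \left(-3\right) = -3 - \frac{3}{4} = - \frac{15}{4}$)
$Q{\left(B \right)} = - 4 B$
$w{\left(g \right)} = 7 + 2 g \left(15 + g\right)$ ($w{\left(g \right)} = 7 + \left(g + g\right) \left(g - -15\right) = 7 + 2 g \left(g + 15\right) = 7 + 2 g \left(15 + g\right)$)
$\left(\frac{1}{316 + \left(119 - 144\right)} - 28\right) w{\left(1 \right)} = \left(\frac{1}{316 + \left(119 - 144\right)} - 28\right) \left(7 + 2 \cdot 1^{2} + 30 \cdot 1\right) = \left(\frac{1}{316 - 25} - 28\right) \left(7 + 2 \cdot 1 + 30\right) = \left(\frac{1}{291} - 28\right) \left(7 + 2 + 30\right) = \left(\frac{1}{291} - 28\right) 39 = \left(- \frac{8147}{291}\right) 39 = - \frac{105911}{97}$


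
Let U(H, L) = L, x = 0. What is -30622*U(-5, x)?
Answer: 0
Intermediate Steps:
-30622*U(-5, x) = -30622*0 = -15311*0 = 0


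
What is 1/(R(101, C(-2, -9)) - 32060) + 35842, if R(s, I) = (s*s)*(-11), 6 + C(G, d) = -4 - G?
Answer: 5170961181/144271 ≈ 35842.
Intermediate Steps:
C(G, d) = -10 - G (C(G, d) = -6 + (-4 - G) = -10 - G)
R(s, I) = -11*s² (R(s, I) = s²*(-11) = -11*s²)
1/(R(101, C(-2, -9)) - 32060) + 35842 = 1/(-11*101² - 32060) + 35842 = 1/(-11*10201 - 32060) + 35842 = 1/(-112211 - 32060) + 35842 = 1/(-144271) + 35842 = -1/144271 + 35842 = 5170961181/144271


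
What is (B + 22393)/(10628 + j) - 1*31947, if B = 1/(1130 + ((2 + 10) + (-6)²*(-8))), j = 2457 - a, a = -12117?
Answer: -687560439453/21522508 ≈ -31946.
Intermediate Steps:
j = 14574 (j = 2457 - 1*(-12117) = 2457 + 12117 = 14574)
B = 1/854 (B = 1/(1130 + (12 + 36*(-8))) = 1/(1130 + (12 - 288)) = 1/(1130 - 276) = 1/854 ≈ 0.0011710)
(B + 22393)/(10628 + j) - 1*31947 = (1/854 + 22393)/(10628 + 14574) - 1*31947 = (19123623/854)/25202 - 31947 = (19123623/854)*(1/25202) - 31947 = 19123623/21522508 - 31947 = -687560439453/21522508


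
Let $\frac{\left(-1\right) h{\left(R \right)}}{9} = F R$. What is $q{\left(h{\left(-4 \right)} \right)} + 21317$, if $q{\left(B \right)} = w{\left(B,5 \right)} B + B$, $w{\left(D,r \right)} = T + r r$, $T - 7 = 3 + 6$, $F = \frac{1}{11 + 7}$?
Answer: $21401$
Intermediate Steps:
$F = \frac{1}{18} \approx 0.055556$
$T = 16$ ($T = 7 + \left(3 + 6\right) = 7 + 9 = 16$)
$h{\left(R \right)} = - \frac{R}{2}$ ($h{\left(R \right)} = - 9 \frac{R}{18} = - \frac{R}{2}$)
$w{\left(D,r \right)} = 16 + r^{2}$ ($w{\left(D,r \right)} = 16 + r r = 16 + r^{2}$)
$q{\left(B \right)} = 42 B$ ($q{\left(B \right)} = \left(16 + 5^{2}\right) B + B = \left(16 + 25\right) B + B = 41 B + B = 42 B$)
$q{\left(h{\left(-4 \right)} \right)} + 21317 = 42 \left(\left(- \frac{1}{2}\right) \left(-4\right)\right) + 21317 = 42 \cdot 2 + 21317 = 84 + 21317 = 21401$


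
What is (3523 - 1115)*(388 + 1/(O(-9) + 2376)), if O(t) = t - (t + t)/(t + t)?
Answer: 157897548/169 ≈ 9.3431e+5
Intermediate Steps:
O(t) = -1 + t (O(t) = t - 2*t/(2*t) = t - 2*t*1/(2*t) = t - 1*1 = t - 1 = -1 + t)
(3523 - 1115)*(388 + 1/(O(-9) + 2376)) = (3523 - 1115)*(388 + 1/((-1 - 9) + 2376)) = 2408*(388 + 1/(-10 + 2376)) = 2408*(388 + 1/2366) = 2408*(918009/2366) = 157897548/169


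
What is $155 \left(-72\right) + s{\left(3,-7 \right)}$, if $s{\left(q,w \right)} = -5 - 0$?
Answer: $-11165$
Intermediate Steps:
$s{\left(q,w \right)} = -5$ ($s{\left(q,w \right)} = -5 + 0 = -5$)
$155 \left(-72\right) + s{\left(3,-7 \right)} = 155 \left(-72\right) - 5 = -11160 - 5 = -11165$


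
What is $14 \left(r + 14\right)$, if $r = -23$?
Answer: $-126$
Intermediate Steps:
$14 \left(r + 14\right) = 14 \left(-23 + 14\right) = 14 \left(-9\right) = -126$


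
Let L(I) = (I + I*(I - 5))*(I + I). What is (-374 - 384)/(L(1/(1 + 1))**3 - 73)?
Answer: 48512/5015 ≈ 9.6734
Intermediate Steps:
L(I) = 2*I*(I + I*(-5 + I)) (L(I) = (I + I*(-5 + I))*(2*I) = 2*I*(I + I*(-5 + I)))
(-374 - 384)/(L(1/(1 + 1))**3 - 73) = (-374 - 384)/((2*(1/(1 + 1))**2*(-4 + 1/(1 + 1)))**3 - 73) = -758/((2*(1/2)**2*(-4 + 1/2))**3 - 73) = -758/((2*(1/4)*(-7/2))**3 - 73) = -758/((-7/4)**3 - 73) = -758/(-343/64 - 73) = -758/(-5015/64) = -758*(-64/5015) = 48512/5015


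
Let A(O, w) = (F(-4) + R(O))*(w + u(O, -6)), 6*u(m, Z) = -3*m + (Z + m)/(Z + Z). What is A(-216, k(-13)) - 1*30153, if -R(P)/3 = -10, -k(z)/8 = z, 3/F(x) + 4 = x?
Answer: -760997/32 ≈ -23781.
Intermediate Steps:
F(x) = 3/(-4 + x)
k(z) = -8*z
R(P) = 30 (R(P) = -3*(-10) = 30)
u(m, Z) = -m/2 + (Z + m)/(12*Z) (u(m, Z) = (-3*m + (Z + m)/(Z + Z))/6 = (-3*m + (Z + m)/((2*Z)))/6 = (-3*m + (Z + m)*(1/(2*Z)))/6 = (-3*m + (Z + m)/(2*Z))/6 = -m/2 + (Z + m)/(12*Z))
A(O, w) = 79/32 - 2923*O/192 + 237*w/8 (A(O, w) = (3/(-4 - 4) + 30)*(w + (1/12)*(O - 1*(-6)*(-1 + 6*O))/(-6)) = (3/(-8) + 30)*(w + (1/12)*(-1/6)*(O + (-6 + 36*O))) = (3*(-1/8) + 30)*(w + (1/12)*(-1/6)*(-6 + 37*O)) = (-3/8 + 30)*(w + (1/12 - 37*O/72)) = 237*(1/12 + w - 37*O/72)/8 = 79/32 - 2923*O/192 + 237*w/8)
A(-216, k(-13)) - 1*30153 = (79/32 - 2923/192*(-216) + 237*(-8*(-13))/8) - 1*30153 = (79/32 + 26307/8 + (237/8)*104) - 30153 = (79/32 + 26307/8 + 3081) - 30153 = 203899/32 - 30153 = -760997/32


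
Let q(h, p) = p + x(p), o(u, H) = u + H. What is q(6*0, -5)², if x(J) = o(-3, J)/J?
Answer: 289/25 ≈ 11.560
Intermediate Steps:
o(u, H) = H + u
x(J) = (-3 + J)/J (x(J) = (J - 3)/J = (-3 + J)/J)
q(h, p) = p + (-3 + p)/p
q(6*0, -5)² = (1 - 5 - 3/(-5))² = (1 - 5 - 3*(-⅕))² = (1 - 5 + ⅗)² = (-17/5)² = 289/25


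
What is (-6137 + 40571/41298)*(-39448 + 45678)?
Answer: -789357369325/20649 ≈ -3.8227e+7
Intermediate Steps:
(-6137 + 40571/41298)*(-39448 + 45678) = (-6137 + 40571*(1/41298))*6230 = (-6137 + 40571/41298)*6230 = -253405255/41298*6230 = -789357369325/20649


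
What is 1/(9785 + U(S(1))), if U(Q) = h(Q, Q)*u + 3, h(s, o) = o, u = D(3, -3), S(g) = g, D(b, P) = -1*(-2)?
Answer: 1/9790 ≈ 0.00010215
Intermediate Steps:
D(b, P) = 2
u = 2
U(Q) = 3 + 2*Q (U(Q) = Q*2 + 3 = 2*Q + 3 = 3 + 2*Q)
1/(9785 + U(S(1))) = 1/(9785 + (3 + 2*1)) = 1/(9785 + (3 + 2)) = 1/(9785 + 5) = 1/9790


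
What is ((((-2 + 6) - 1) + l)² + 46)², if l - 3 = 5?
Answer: 27889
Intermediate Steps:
l = 8 (l = 3 + 5 = 8)
((((-2 + 6) - 1) + l)² + 46)² = ((((-2 + 6) - 1) + 8)² + 46)² = (((4 - 1) + 8)² + 46)² = ((3 + 8)² + 46)² = (11² + 46)² = (121 + 46)² = 167² = 27889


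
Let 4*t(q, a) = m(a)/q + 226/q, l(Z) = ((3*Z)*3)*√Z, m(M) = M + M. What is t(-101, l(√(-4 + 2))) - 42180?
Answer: -8520473/202 - 9*2^(¾)*I^(3/2)/202 ≈ -42181.0 - 0.052984*I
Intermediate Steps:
m(M) = 2*M
l(Z) = 9*Z^(3/2) (l(Z) = (9*Z)*√Z = 9*Z^(3/2))
t(q, a) = 113/(2*q) + a/(2*q) (t(q, a) = ((2*a)/q + 226/q)/4 = (2*a/q + 226/q)/4 = (226/q + 2*a/q)/4 = 113/(2*q) + a/(2*q))
t(-101, l(√(-4 + 2))) - 42180 = (½)*(113 + 9*(√(-4 + 2))^(3/2))/(-101) - 42180 = (½)*(-1/101)*(113 + 9*(√(-2))^(3/2)) - 42180 = (½)*(-1/101)*(113 + 9*(I*√2)^(3/2)) - 42180 = (½)*(-1/101)*(113 + 9*(2^(¾)*I^(3/2))) - 42180 = (½)*(-1/101)*(113 + 9*2^(¾)*I^(3/2)) - 42180 = (-113/202 - 9*2^(¾)*I^(3/2)/202) - 42180 = -8520473/202 - 9*2^(¾)*I^(3/2)/202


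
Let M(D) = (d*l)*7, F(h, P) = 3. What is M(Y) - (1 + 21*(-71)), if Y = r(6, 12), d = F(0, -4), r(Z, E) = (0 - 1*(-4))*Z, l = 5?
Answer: 1595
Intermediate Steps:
r(Z, E) = 4*Z (r(Z, E) = (0 + 4)*Z = 4*Z)
d = 3
Y = 24 (Y = 4*6 = 24)
M(D) = 105 (M(D) = (3*5)*7 = 15*7 = 105)
M(Y) - (1 + 21*(-71)) = 105 - (1 + 21*(-71)) = 105 - (1 - 1491) = 105 - 1*(-1490) = 105 + 1490 = 1595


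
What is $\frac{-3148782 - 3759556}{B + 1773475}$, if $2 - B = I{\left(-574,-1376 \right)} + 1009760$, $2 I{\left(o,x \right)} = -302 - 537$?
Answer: $- \frac{13816676}{1528273} \approx -9.0407$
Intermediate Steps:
$I{\left(o,x \right)} = - \frac{839}{2}$ ($I{\left(o,x \right)} = \frac{-302 - 537}{2} = \frac{1}{2} \left(-839\right) = - \frac{839}{2}$)
$B = - \frac{2018677}{2}$ ($B = 2 - \left(- \frac{839}{2} + 1009760\right) = 2 - \frac{2018681}{2} = - \frac{2018677}{2} \approx -1.0093 \cdot 10^{6}$)
$\frac{-3148782 - 3759556}{B + 1773475} = \frac{-3148782 - 3759556}{- \frac{2018677}{2} + 1773475} = - \frac{6908338}{\frac{1528273}{2}} = \left(-6908338\right) \frac{2}{1528273} = - \frac{13816676}{1528273}$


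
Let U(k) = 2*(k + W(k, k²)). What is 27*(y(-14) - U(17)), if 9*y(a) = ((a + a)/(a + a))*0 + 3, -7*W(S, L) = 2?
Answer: -6255/7 ≈ -893.57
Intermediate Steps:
W(S, L) = -2/7 (W(S, L) = -⅐*2 = -2/7)
U(k) = -4/7 + 2*k (U(k) = 2*(k - 2/7) = 2*(-2/7 + k) = -4/7 + 2*k)
y(a) = ⅓ (y(a) = (((a + a)/(a + a))*0 + 3)/9 = (((2*a)/((2*a)))*0 + 3)/9 = (((2*a)*(1/(2*a)))*0 + 3)/9 = (1*0 + 3)/9 = (0 + 3)/9 = (⅑)*3 = ⅓)
27*(y(-14) - U(17)) = 27*(⅓ - (-4/7 + 2*17)) = 27*(⅓ - (-4/7 + 34)) = 27*(⅓ - 1*234/7) = 27*(⅓ - 234/7) = 27*(-695/21) = -6255/7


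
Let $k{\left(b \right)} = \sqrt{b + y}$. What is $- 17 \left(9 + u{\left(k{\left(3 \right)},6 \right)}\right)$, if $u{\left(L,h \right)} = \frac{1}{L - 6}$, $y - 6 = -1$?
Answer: $- \frac{2091}{14} + \frac{17 \sqrt{2}}{14} \approx -147.64$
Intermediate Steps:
$y = 5$ ($y = 6 - 1 = 5$)
$k{\left(b \right)} = \sqrt{5 + b}$ ($k{\left(b \right)} = \sqrt{b + 5} = \sqrt{5 + b}$)
$u{\left(L,h \right)} = \frac{1}{-6 + L}$
$- 17 \left(9 + u{\left(k{\left(3 \right)},6 \right)}\right) = - 17 \left(9 + \frac{1}{-6 + \sqrt{5 + 3}}\right) = - 17 \left(9 + \frac{1}{-6 + \sqrt{8}}\right) = - 17 \left(9 + \frac{1}{-6 + 2 \sqrt{2}}\right) = -153 - \frac{17}{-6 + 2 \sqrt{2}}$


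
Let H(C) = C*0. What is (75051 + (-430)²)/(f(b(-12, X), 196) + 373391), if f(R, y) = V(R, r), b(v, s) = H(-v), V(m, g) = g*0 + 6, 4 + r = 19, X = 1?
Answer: 259951/373397 ≈ 0.69618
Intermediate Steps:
r = 15 (r = -4 + 19 = 15)
V(m, g) = 6 (V(m, g) = 0 + 6 = 6)
H(C) = 0
b(v, s) = 0
f(R, y) = 6
(75051 + (-430)²)/(f(b(-12, X), 196) + 373391) = (75051 + (-430)²)/(6 + 373391) = (75051 + 184900)/373397 = 259951*(1/373397) = 259951/373397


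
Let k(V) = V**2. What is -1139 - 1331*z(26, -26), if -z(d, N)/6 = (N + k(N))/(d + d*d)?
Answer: 56299/9 ≈ 6255.4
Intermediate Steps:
z(d, N) = -6*(N + N**2)/(d + d**2) (z(d, N) = -6*(N + N**2)/(d + d*d) = -6*(N + N**2)/(d + d**2))
-1139 - 1331*z(26, -26) = -1139 - 7986*(-26)*(-1 - 1*(-26))/(26*(1 + 26)) = -1139 - 7986*(-26)*(-1 + 26)/(26*27) = -1139 - 7986*(-26)*25/(26*27) = -1139 - 1331*(-50/9) = -1139 + 66550/9 = 56299/9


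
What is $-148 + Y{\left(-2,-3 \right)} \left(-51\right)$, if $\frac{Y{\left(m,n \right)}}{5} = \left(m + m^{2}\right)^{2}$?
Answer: $-1168$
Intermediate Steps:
$Y{\left(m,n \right)} = 5 \left(m + m^{2}\right)^{2}$
$-148 + Y{\left(-2,-3 \right)} \left(-51\right) = -148 + 5 \left(-2\right)^{2} \left(1 - 2\right)^{2} \left(-51\right) = -148 + 5 \cdot 4 \left(-1\right)^{2} \left(-51\right) = -148 + 5 \cdot 4 \cdot 1 \left(-51\right) = -148 + 20 \left(-51\right) = -148 - 1020 = -1168$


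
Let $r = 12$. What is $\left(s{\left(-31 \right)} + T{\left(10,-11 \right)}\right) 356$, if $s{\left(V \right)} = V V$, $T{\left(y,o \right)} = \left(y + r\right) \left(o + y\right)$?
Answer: $334284$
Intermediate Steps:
$T{\left(y,o \right)} = \left(12 + y\right) \left(o + y\right)$ ($T{\left(y,o \right)} = \left(y + 12\right) \left(o + y\right) = \left(12 + y\right) \left(o + y\right)$)
$s{\left(V \right)} = V^{2}$
$\left(s{\left(-31 \right)} + T{\left(10,-11 \right)}\right) 356 = \left(\left(-31\right)^{2} + \left(10^{2} + 12 \left(-11\right) + 12 \cdot 10 - 110\right)\right) 356 = \left(961 + \left(100 - 132 + 120 - 110\right)\right) 356 = \left(961 - 22\right) 356 = 939 \cdot 356 = 334284$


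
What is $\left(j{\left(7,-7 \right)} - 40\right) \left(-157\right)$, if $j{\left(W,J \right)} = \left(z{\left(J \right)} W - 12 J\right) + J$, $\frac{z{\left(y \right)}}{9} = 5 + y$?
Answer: $13973$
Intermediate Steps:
$z{\left(y \right)} = 45 + 9 y$ ($z{\left(y \right)} = 9 \left(5 + y\right) = 45 + 9 y$)
$j{\left(W,J \right)} = - 11 J + W \left(45 + 9 J\right)$ ($j{\left(W,J \right)} = \left(\left(45 + 9 J\right) W - 12 J\right) + J = \left(W \left(45 + 9 J\right) - 12 J\right) + J = \left(- 12 J + W \left(45 + 9 J\right)\right) + J = - 11 J + W \left(45 + 9 J\right)$)
$\left(j{\left(7,-7 \right)} - 40\right) \left(-157\right) = \left(\left(\left(-11\right) \left(-7\right) + 9 \cdot 7 \left(5 - 7\right)\right) - 40\right) \left(-157\right) = \left(\left(77 + 9 \cdot 7 \left(-2\right)\right) - 40\right) \left(-157\right) = \left(\left(77 - 126\right) - 40\right) \left(-157\right) = \left(-49 - 40\right) \left(-157\right) = \left(-89\right) \left(-157\right) = 13973$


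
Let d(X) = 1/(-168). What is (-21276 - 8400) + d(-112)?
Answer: -4985569/168 ≈ -29676.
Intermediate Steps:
d(X) = -1/168
(-21276 - 8400) + d(-112) = (-21276 - 8400) - 1/168 = -29676 - 1/168 = -4985569/168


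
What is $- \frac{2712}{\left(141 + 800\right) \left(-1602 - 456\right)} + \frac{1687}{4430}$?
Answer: $\frac{546503541}{1429840090} \approx 0.38221$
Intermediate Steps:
$- \frac{2712}{\left(141 + 800\right) \left(-1602 - 456\right)} + \frac{1687}{4430} = - \frac{2712}{941 \left(-2058\right)} + 1687 \cdot \frac{1}{4430} = - \frac{2712}{-1936578} + \frac{1687}{4430} = \left(-2712\right) \left(- \frac{1}{1936578}\right) + \frac{1687}{4430} = \frac{452}{322763} + \frac{1687}{4430} = \frac{546503541}{1429840090}$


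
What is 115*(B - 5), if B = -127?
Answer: -15180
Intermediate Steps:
115*(B - 5) = 115*(-127 - 5) = 115*(-132) = -15180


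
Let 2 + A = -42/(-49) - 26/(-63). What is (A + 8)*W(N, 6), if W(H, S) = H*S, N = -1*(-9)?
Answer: 2748/7 ≈ 392.57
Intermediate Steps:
N = 9
A = -46/63 (A = -2 + (-42/(-49) - 26/(-63)) = -2 + (-42*(-1/49) - 26*(-1/63)) = -2 + (6/7 + 26/63) = -2 + 80/63 = -46/63 ≈ -0.73016)
(A + 8)*W(N, 6) = (-46/63 + 8)*(9*6) = (458/63)*54 = 2748/7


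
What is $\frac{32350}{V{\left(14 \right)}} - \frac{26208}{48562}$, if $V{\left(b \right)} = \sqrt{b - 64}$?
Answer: $- \frac{13104}{24281} - 3235 i \sqrt{2} \approx -0.53968 - 4575.0 i$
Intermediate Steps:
$V{\left(b \right)} = \sqrt{-64 + b}$
$\frac{32350}{V{\left(14 \right)}} - \frac{26208}{48562} = \frac{32350}{\sqrt{-64 + 14}} - \frac{26208}{48562} = \frac{32350}{\sqrt{-50}} - \frac{13104}{24281} = \frac{32350}{5 i \sqrt{2}} - \frac{13104}{24281} = 32350 \left(- \frac{i \sqrt{2}}{10}\right) - \frac{13104}{24281} = - 3235 i \sqrt{2} - \frac{13104}{24281} = - \frac{13104}{24281} - 3235 i \sqrt{2}$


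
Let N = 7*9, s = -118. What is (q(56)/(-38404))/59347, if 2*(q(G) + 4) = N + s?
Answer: 63/4558324376 ≈ 1.3821e-8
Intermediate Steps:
N = 63
q(G) = -63/2 (q(G) = -4 + (63 - 118)/2 = -4 + (½)*(-55) = -4 - 55/2 = -63/2)
(q(56)/(-38404))/59347 = -63/2/(-38404)/59347 = -63/2*(-1/38404)*(1/59347) = (63/76808)*(1/59347) = 63/4558324376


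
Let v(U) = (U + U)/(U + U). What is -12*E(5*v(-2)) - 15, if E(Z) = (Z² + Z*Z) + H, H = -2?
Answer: -591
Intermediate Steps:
v(U) = 1 (v(U) = (2*U)/((2*U)) = (2*U)*(1/(2*U)) = 1)
E(Z) = -2 + 2*Z² (E(Z) = (Z² + Z*Z) - 2 = (Z² + Z²) - 2 = 2*Z² - 2 = -2 + 2*Z²)
-12*E(5*v(-2)) - 15 = -12*(-2 + 2*(5*1)²) - 15 = -12*(-2 + 2*5²) - 15 = -12*(-2 + 2*25) - 15 = -12*(-2 + 50) - 15 = -12*48 - 15 = -576 - 15 = -591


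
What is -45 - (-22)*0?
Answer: -45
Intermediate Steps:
-45 - (-22)*0 = -45 - 1*0 = -45 + 0 = -45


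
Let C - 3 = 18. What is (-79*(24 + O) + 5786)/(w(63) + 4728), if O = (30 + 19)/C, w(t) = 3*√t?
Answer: 17520392/22353417 - 11117*√7/7451139 ≈ 0.77984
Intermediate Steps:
C = 21 (C = 3 + 18 = 21)
O = 7/3 (O = (30 + 19)/21 = 49*(1/21) = 7/3 ≈ 2.3333)
(-79*(24 + O) + 5786)/(w(63) + 4728) = (-79*(24 + 7/3) + 5786)/(3*√63 + 4728) = (-79*79/3 + 5786)/(3*(3*√7) + 4728) = (-6241/3 + 5786)/(9*√7 + 4728) = 11117/(3*(4728 + 9*√7))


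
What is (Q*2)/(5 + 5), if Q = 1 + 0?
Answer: ⅕ ≈ 0.20000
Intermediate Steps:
Q = 1
(Q*2)/(5 + 5) = (1*2)/(5 + 5) = 2/10 = 2*(⅒) = ⅕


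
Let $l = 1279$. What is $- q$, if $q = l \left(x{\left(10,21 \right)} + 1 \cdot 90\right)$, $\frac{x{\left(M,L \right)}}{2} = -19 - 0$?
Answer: $-66508$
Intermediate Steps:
$x{\left(M,L \right)} = -38$ ($x{\left(M,L \right)} = 2 \left(-19 - 0\right) = 2 \left(-19 + 0\right) = 2 \left(-19\right) = -38$)
$q = 66508$ ($q = 1279 \left(-38 + 1 \cdot 90\right) = 1279 \left(-38 + 90\right) = 1279 \cdot 52 = 66508$)
$- q = \left(-1\right) 66508 = -66508$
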